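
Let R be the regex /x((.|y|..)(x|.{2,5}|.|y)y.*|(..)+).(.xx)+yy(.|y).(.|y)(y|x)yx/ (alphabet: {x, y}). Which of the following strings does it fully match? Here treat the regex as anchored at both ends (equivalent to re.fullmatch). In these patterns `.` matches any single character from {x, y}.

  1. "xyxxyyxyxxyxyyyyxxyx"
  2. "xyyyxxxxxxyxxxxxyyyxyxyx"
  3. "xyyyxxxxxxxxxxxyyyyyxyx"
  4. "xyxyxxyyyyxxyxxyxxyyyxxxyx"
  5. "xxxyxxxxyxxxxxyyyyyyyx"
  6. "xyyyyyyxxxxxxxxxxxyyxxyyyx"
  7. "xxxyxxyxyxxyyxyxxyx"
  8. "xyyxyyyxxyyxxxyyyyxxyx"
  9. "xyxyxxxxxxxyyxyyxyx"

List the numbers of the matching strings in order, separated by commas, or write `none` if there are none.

2, 3, 4, 5, 6, 7, 8, 9

1 → no match
2 → match
3 → match
4 → match
5 → match
6 → match
7 → match
8 → match
9 → match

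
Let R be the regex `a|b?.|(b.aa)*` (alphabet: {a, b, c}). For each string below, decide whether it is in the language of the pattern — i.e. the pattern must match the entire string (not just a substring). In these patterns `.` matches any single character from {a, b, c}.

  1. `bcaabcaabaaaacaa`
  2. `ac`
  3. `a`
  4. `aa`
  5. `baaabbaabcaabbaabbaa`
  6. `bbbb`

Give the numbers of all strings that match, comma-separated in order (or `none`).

3, 5

1 → no match
2 → no match
3 → match
4 → no match
5 → match
6 → no match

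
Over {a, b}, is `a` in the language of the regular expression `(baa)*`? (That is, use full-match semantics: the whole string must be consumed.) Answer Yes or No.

No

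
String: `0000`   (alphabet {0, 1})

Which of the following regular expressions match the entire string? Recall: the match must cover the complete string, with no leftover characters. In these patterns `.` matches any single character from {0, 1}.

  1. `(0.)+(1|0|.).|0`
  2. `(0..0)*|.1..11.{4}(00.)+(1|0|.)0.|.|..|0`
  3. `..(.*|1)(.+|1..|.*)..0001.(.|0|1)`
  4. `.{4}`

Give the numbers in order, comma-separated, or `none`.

1 → match
2 → match
3 → no match
4 → match

1, 2, 4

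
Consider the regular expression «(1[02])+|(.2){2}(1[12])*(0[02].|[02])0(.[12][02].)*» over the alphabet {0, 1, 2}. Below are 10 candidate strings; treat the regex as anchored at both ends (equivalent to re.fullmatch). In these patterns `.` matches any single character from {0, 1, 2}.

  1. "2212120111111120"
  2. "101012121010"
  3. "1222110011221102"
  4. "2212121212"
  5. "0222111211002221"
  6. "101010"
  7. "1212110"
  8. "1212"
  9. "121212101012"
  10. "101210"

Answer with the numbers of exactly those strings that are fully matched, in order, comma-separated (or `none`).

1 → no match
2. "101012121010" → match
3 → match
4. "2212121212" → no match
5 → match
6. "101010" → match
7. "1212110" → no match
8. "1212" → match
9. "121212101012" → match
10. "101210" → match

2, 3, 5, 6, 8, 9, 10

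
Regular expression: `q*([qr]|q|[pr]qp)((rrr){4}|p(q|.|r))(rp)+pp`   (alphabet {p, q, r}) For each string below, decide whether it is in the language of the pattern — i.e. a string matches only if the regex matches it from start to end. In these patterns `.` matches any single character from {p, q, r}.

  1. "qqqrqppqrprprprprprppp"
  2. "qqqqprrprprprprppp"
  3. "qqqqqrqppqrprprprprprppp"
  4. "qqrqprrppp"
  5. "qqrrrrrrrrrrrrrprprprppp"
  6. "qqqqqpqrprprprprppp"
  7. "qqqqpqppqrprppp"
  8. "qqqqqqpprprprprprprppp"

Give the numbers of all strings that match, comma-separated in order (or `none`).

1 → match
2 → match
3 → match
4 → no match
5 → match
6 → match
7 → match
8 → match

1, 2, 3, 5, 6, 7, 8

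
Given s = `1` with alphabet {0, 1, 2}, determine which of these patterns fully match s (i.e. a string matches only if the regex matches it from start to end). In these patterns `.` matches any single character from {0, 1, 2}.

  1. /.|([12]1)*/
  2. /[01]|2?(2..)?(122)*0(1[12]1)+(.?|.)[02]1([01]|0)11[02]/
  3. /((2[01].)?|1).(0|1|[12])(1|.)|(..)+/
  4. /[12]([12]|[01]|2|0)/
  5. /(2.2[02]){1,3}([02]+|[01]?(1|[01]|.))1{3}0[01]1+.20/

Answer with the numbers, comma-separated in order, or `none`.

1 → match
2 → match
3 → no match
4 → no match
5 → no match — must start with `2`

1, 2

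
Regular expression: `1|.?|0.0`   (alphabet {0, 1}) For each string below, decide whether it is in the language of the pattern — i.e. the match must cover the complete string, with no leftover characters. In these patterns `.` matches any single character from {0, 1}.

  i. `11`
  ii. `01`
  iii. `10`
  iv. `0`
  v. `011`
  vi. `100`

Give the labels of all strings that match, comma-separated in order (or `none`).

i → no match
ii → no match
iii → no match
iv → match
v → no match
vi → no match

iv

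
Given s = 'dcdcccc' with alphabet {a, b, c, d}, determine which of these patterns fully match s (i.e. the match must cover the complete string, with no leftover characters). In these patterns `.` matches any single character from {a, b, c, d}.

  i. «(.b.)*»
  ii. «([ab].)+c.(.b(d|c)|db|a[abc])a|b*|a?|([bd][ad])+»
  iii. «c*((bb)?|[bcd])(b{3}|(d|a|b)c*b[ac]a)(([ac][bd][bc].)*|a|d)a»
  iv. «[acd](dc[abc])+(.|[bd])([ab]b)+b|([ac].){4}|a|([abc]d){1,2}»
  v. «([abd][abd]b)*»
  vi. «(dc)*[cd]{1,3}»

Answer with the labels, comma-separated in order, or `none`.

i → no match
ii → no match
iii → no match — must end with 'a'
iv → no match
v → no match
vi → match

vi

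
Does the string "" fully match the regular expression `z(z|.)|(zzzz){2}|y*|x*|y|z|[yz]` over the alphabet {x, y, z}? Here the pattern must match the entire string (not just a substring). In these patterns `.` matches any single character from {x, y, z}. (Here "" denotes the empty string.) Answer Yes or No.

Yes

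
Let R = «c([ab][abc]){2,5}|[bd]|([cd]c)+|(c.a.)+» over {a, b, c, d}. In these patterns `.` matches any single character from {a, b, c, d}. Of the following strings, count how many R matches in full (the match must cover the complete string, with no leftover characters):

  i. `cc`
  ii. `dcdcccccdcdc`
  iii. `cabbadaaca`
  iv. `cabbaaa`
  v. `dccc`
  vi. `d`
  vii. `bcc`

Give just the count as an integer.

5

i. `cc` → match
ii. `dcdcccccdcdc` → match
iii. `cabbadaaca` → no match
iv. `cabbaaa` → match
v. `dccc` → match
vi. `d` → match
vii. `bcc` → no match
Total matched: 5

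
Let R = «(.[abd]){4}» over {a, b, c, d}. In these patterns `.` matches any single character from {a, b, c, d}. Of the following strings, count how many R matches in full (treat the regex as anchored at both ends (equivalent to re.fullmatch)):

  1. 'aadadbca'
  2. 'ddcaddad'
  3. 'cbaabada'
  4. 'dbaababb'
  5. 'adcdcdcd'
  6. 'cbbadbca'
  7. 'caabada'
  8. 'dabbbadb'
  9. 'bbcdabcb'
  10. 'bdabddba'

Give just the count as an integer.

1. 'aadadbca' → match
2. 'ddcaddad' → match
3. 'cbaabada' → match
4. 'dbaababb' → match
5. 'adcdcdcd' → match
6. 'cbbadbca' → match
7. 'caabada' → no match
8. 'dabbbadb' → match
9. 'bbcdabcb' → match
10. 'bdabddba' → match
Total matched: 9

9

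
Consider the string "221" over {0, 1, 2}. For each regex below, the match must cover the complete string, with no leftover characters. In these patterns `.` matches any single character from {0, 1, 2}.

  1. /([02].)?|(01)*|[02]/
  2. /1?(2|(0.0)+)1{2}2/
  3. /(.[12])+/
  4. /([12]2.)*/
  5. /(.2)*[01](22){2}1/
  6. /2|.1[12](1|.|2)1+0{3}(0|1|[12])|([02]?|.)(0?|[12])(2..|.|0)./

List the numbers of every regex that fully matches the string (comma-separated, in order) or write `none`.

1 → no match
2 → no match — must end with "12"
3 → no match
4 → match
5 → no match
6 → match

4, 6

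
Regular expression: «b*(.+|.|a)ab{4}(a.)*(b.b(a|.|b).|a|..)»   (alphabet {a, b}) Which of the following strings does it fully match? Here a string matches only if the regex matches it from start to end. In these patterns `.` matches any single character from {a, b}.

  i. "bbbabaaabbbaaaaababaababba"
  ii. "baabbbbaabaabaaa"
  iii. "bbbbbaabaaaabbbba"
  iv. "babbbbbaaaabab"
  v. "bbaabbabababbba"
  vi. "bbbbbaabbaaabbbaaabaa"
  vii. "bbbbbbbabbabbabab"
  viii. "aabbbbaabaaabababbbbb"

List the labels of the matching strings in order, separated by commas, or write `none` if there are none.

iii

i → no match
ii → no match
iii → match
iv → no match
v → no match
vi → no match
vii → no match
viii → no match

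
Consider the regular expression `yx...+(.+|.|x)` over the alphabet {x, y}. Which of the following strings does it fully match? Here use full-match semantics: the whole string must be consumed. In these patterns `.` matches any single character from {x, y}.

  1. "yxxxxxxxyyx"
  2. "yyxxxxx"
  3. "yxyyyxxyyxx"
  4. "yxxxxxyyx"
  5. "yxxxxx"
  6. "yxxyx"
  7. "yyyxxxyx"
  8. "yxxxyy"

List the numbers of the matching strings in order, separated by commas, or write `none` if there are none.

1, 3, 4, 5, 8

1 → match
2 → no match — must start with "yx"
3 → match
4 → match
5 → match
6 → no match
7 → no match — must start with "yx"
8 → match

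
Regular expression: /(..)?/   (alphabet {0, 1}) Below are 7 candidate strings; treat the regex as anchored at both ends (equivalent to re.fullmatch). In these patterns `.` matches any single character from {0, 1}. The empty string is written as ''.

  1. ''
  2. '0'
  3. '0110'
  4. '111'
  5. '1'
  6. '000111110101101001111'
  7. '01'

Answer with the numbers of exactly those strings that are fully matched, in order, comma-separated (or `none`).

1 → match
2 → no match
3 → no match
4 → no match
5 → no match
6 → no match
7 → match

1, 7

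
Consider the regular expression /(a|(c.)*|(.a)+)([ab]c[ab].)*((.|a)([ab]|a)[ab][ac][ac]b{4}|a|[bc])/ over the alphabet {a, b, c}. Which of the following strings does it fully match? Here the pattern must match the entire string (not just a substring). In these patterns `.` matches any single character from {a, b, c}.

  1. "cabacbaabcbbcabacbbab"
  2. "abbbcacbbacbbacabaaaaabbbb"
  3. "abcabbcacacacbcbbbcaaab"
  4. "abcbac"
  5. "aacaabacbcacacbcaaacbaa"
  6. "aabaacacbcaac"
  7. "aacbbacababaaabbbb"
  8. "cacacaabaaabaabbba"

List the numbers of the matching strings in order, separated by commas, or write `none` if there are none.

4, 6, 7

1 → no match
2 → no match
3 → no match
4. "abcbac" → match
5 → no match
6 → match
7 → match
8 → no match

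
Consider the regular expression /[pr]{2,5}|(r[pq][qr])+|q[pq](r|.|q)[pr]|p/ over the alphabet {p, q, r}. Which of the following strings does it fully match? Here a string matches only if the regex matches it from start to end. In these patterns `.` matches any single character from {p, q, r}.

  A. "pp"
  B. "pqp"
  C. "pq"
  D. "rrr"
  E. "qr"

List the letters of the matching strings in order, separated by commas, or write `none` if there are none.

A → match
B → no match
C → no match
D → match
E → no match

A, D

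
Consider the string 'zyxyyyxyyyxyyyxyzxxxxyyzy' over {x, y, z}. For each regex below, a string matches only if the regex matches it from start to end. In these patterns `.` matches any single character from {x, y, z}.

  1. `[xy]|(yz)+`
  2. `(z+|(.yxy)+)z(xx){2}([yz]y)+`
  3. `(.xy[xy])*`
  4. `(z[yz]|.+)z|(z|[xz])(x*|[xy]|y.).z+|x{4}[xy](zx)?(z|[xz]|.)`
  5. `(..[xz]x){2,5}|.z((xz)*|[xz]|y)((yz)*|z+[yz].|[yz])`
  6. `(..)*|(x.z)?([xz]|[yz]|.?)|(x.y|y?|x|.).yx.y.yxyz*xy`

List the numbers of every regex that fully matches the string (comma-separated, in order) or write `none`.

1 → no match
2 → match
3 → no match
4 → no match
5 → no match
6 → no match

2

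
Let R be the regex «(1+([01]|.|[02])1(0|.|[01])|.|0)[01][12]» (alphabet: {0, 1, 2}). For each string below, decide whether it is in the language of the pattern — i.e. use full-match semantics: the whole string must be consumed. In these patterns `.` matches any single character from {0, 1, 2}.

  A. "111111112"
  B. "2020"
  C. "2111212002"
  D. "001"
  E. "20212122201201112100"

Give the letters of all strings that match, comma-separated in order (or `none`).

A. "111111112" → match
B. "2020" → no match
C. "2111212002" → no match
D. "001" → match
E → no match

A, D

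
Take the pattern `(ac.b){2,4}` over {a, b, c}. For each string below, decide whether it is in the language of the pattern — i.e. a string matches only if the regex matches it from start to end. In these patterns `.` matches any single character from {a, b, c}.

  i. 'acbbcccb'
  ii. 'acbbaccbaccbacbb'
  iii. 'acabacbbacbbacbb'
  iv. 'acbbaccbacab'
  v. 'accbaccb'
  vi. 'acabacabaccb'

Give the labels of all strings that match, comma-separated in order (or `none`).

ii, iii, iv, v, vi

i → no match
ii → match
iii → match
iv → match
v → match
vi → match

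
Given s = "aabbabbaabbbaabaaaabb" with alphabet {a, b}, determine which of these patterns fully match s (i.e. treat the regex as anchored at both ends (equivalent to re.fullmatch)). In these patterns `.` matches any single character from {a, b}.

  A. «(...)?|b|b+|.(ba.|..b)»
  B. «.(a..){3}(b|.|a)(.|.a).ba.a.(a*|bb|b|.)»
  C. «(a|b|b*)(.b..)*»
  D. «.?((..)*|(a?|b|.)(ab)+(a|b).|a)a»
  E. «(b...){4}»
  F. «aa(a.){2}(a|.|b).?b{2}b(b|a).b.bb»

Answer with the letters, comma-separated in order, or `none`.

B

A → no match
B → match
C → no match
D → no match — must end with "a"
E → no match — must start with "b"
F → no match — must start with "aaa"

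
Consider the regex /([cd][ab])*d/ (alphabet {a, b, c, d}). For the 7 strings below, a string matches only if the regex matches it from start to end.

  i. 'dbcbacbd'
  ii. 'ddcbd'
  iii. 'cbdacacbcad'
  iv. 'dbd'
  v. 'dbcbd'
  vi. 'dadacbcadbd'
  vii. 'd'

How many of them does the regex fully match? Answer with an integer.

5

i. 'dbcbacbd' → no match
ii. 'ddcbd' → no match
iii. 'cbdacacbcad' → match
iv. 'dbd' → match
v. 'dbcbd' → match
vi. 'dadacbcadbd' → match
vii. 'd' → match
Total matched: 5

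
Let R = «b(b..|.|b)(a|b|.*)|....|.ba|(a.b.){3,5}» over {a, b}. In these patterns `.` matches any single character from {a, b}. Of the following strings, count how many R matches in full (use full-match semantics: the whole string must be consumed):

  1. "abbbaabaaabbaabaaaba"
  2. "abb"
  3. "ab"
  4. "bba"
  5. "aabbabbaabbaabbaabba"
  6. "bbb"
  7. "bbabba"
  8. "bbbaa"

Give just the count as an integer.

1 → match
2. "abb" → no match
3. "ab" → no match
4. "bba" → match
5 → match
6. "bbb" → match
7. "bbabba" → match
8. "bbbaa" → match
Total matched: 6

6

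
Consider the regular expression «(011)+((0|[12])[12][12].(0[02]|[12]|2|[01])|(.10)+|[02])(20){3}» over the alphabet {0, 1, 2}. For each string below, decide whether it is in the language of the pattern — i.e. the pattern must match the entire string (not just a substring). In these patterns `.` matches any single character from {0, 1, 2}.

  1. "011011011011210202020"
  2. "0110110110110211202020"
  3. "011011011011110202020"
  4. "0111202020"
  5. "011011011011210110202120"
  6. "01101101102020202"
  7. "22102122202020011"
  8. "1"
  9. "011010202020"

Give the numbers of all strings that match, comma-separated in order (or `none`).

1, 3, 9

1 → match
2 → no match
3 → match
4 → no match
5 → no match
6 → no match — must end with "20"
7 → no match — must start with "011"
8 → no match — must start with "011"
9 → match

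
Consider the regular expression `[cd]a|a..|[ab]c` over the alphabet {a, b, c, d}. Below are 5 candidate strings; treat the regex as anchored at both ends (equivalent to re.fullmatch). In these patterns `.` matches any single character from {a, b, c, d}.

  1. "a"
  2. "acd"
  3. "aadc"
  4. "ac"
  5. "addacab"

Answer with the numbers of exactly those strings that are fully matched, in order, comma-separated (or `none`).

2, 4

1 → no match
2 → match
3 → no match
4 → match
5 → no match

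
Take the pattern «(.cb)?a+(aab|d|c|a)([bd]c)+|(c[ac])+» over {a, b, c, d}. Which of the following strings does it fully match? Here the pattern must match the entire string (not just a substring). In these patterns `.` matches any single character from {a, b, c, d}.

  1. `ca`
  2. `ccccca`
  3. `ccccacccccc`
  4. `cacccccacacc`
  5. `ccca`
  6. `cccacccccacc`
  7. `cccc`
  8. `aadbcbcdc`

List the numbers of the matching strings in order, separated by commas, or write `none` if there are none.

1 → match
2 → match
3 → no match
4 → match
5 → match
6 → match
7 → match
8 → match

1, 2, 4, 5, 6, 7, 8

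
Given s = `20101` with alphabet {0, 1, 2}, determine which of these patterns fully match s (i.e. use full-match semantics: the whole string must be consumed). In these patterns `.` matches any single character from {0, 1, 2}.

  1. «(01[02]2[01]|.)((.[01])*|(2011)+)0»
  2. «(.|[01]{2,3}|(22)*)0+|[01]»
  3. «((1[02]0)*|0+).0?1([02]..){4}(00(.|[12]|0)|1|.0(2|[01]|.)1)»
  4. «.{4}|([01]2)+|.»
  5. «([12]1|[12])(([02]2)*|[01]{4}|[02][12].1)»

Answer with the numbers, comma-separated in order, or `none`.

1 → no match — must end with `0`
2 → no match
3 → no match
4 → no match
5 → match

5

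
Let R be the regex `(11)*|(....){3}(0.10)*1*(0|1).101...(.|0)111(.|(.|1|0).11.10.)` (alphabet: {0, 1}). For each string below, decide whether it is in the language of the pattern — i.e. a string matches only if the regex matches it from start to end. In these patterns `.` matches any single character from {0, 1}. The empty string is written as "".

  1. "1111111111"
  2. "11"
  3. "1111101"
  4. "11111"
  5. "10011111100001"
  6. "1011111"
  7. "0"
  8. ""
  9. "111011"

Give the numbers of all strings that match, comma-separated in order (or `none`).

1 → match
2 → match
3 → no match
4 → no match
5 → no match
6 → no match
7 → no match
8 → match
9 → no match

1, 2, 8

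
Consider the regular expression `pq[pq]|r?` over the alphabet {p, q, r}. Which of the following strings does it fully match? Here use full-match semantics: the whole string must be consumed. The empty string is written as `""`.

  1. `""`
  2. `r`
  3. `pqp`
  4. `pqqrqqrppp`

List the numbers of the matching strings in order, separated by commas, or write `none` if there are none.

1. `""` → match
2. `r` → match
3. `pqp` → match
4. `pqqrqqrppp` → no match

1, 2, 3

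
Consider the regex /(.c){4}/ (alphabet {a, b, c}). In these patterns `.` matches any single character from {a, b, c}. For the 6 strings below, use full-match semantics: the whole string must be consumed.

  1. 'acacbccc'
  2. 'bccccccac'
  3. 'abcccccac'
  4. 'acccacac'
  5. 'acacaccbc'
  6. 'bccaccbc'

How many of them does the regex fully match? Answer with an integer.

1. 'acacbccc' → match
2. 'bccccccac' → no match
3. 'abcccccac' → no match
4. 'acccacac' → match
5. 'acacaccbc' → no match
6. 'bccaccbc' → no match
Total matched: 2

2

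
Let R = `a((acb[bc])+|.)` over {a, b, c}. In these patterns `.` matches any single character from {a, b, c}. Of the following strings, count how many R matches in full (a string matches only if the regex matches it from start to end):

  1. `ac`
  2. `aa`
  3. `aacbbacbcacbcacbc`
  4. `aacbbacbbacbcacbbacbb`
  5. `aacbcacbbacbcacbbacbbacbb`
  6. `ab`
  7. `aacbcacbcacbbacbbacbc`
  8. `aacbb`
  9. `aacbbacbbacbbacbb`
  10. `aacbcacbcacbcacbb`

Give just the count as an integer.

10

1 → match
2 → match
3 → match
4 → match
5 → match
6 → match
7 → match
8 → match
9 → match
10 → match
Total matched: 10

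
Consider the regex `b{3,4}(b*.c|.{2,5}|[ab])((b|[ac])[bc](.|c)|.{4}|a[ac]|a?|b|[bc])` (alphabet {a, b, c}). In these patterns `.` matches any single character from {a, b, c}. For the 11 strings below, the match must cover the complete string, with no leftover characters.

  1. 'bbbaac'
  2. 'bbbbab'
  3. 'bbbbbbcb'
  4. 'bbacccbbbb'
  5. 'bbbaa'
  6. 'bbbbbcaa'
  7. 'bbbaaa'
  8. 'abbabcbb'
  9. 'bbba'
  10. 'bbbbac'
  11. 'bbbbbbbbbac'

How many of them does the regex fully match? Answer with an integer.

9

1. 'bbbaac' → match
2. 'bbbbab' → match
3. 'bbbbbbcb' → match
4. 'bbacccbbbb' → no match
5. 'bbbaa' → match
6. 'bbbbbcaa' → match
7. 'bbbaaa' → match
8. 'abbabcbb' → no match — must start with 'b'
9. 'bbba' → match
10. 'bbbbac' → match
11. 'bbbbbbbbbac' → match
Total matched: 9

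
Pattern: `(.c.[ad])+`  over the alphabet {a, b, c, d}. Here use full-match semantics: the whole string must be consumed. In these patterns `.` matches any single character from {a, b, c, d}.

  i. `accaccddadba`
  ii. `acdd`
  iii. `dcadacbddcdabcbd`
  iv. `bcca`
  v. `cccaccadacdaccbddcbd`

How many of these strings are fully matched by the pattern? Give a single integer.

i. `accaccddadba` → no match
ii. `acdd` → match
iii → match
iv. `bcca` → match
v → match
Total matched: 4

4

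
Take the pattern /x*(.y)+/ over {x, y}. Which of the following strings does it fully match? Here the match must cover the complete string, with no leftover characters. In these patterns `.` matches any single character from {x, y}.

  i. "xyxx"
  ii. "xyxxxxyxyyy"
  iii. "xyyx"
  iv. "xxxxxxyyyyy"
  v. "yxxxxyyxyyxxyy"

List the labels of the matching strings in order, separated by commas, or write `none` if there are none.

i → no match — must end with "y"
ii → no match
iii → no match — must end with "y"
iv → match
v → no match

iv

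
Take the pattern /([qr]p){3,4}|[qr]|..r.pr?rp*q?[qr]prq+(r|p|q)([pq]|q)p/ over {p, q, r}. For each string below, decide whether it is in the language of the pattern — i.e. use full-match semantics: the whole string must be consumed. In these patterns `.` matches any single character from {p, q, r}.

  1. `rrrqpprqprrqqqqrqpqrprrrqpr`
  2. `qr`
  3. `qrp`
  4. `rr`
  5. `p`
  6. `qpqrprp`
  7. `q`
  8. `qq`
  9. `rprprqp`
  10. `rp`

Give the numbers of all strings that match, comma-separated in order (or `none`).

7

1 → no match
2 → no match
3 → no match
4 → no match
5 → no match
6 → no match
7 → match
8 → no match
9 → no match
10 → no match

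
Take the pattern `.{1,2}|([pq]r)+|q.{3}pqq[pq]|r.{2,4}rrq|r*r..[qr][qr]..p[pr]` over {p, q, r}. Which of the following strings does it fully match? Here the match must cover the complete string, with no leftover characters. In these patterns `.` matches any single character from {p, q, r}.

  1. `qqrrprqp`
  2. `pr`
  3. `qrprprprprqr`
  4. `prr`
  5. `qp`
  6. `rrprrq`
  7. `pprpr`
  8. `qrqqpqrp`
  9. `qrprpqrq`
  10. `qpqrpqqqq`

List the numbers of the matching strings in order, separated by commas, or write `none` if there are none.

2, 3, 5, 6

1 → no match
2 → match
3 → match
4 → no match
5 → match
6 → match
7 → no match
8 → no match
9 → no match
10 → no match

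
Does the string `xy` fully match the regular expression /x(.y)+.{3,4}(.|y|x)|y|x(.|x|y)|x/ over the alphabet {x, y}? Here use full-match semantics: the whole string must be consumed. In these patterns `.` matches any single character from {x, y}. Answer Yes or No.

Yes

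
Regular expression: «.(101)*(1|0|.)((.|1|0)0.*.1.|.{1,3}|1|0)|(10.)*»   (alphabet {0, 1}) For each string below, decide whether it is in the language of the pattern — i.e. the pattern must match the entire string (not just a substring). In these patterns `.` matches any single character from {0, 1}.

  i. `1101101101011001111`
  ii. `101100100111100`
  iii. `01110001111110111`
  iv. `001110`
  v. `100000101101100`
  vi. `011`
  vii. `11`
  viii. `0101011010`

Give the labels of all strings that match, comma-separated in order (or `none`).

vi

i → no match
ii → no match
iii → no match
iv → no match
v → no match
vi → match
vii → no match
viii → no match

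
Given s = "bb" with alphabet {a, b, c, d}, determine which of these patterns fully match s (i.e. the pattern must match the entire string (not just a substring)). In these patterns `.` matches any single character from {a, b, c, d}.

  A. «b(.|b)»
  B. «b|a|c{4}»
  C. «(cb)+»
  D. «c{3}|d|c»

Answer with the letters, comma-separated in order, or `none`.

A

A → match
B → no match
C → no match — must start with "cb"
D → no match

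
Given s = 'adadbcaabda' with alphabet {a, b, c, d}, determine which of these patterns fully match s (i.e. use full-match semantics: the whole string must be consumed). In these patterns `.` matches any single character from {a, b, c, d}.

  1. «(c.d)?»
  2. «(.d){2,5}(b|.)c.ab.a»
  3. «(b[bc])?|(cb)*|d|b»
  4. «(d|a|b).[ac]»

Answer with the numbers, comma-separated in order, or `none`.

1 → no match
2 → match
3 → no match
4 → no match

2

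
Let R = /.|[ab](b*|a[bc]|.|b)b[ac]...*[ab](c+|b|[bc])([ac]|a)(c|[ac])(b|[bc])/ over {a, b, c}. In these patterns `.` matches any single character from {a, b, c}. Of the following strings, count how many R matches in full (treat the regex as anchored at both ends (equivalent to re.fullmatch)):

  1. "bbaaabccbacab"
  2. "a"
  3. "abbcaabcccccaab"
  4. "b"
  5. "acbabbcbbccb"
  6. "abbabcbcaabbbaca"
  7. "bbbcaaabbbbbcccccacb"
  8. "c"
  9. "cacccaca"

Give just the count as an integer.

6

1 → no match
2. "a" → match
3 → match
4. "b" → match
5. "acbabbcbbccb" → match
6 → no match
7 → match
8. "c" → match
9. "cacccaca" → no match
Total matched: 6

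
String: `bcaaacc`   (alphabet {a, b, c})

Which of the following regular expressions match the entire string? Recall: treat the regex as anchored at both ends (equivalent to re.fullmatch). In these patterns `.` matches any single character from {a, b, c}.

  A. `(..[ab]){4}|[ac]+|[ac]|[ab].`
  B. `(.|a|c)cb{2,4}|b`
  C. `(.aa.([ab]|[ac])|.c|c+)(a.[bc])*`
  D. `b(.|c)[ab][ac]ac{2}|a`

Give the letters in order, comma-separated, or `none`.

A → no match
B → no match — must end with `b`
C → no match
D → match

D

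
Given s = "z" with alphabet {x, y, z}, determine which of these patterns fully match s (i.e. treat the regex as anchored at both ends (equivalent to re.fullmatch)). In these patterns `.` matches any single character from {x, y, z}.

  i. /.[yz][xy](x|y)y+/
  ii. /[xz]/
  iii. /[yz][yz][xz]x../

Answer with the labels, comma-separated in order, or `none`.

ii

i → no match — must end with "y"
ii → match
iii → no match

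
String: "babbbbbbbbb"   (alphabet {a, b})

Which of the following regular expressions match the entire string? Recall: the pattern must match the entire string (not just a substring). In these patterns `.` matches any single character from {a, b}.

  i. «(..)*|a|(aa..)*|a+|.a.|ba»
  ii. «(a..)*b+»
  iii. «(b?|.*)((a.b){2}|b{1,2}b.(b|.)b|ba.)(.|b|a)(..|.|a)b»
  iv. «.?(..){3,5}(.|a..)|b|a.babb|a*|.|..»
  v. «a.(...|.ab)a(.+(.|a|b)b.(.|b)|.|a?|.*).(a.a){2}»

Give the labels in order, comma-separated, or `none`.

iii, iv

i → no match
ii → no match
iii → match
iv → match
v → no match — must start with "a"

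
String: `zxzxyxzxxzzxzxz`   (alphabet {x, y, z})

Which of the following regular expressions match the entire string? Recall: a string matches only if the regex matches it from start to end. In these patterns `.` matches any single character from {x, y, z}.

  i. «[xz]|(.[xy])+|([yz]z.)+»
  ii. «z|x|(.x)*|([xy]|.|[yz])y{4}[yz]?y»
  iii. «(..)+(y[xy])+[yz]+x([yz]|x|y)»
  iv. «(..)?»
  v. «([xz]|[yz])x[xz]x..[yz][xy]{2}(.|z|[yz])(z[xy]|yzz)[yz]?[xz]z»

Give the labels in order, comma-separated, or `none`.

i → no match
ii → no match
iii → no match
iv → no match
v → match

v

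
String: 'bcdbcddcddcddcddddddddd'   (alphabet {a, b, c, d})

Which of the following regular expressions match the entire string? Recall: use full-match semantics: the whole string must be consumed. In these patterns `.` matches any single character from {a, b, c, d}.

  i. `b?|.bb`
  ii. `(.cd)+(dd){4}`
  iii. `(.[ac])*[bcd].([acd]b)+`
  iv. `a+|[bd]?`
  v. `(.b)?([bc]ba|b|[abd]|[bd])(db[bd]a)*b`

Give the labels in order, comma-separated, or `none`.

i → no match
ii → match
iii → no match — must end with 'b'
iv → no match
v → no match — must end with 'b'

ii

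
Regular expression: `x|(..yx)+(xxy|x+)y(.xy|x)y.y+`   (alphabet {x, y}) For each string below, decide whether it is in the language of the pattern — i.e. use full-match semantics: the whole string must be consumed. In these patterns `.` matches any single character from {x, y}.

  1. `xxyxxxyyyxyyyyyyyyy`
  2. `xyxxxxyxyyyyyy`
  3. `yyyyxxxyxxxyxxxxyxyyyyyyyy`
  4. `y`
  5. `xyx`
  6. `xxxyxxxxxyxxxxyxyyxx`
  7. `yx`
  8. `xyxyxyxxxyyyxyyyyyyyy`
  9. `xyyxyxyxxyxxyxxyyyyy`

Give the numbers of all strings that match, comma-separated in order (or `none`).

1 → match
2 → no match
3 → no match
4 → no match
5 → no match
6 → no match
7 → no match
8 → no match
9 → no match

1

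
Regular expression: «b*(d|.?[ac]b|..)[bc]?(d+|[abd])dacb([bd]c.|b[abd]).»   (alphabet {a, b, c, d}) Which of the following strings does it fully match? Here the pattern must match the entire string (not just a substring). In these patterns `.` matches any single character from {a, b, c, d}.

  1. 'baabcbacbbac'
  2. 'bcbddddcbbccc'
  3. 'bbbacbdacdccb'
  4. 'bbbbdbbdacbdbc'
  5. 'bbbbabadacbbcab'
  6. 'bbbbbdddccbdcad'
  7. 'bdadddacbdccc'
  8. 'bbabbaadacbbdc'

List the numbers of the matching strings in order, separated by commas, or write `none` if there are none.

1. 'baabcbacbbac' → no match
2 → no match
3 → no match
4 → no match
5 → match
6 → no match
7 → match
8 → no match

5, 7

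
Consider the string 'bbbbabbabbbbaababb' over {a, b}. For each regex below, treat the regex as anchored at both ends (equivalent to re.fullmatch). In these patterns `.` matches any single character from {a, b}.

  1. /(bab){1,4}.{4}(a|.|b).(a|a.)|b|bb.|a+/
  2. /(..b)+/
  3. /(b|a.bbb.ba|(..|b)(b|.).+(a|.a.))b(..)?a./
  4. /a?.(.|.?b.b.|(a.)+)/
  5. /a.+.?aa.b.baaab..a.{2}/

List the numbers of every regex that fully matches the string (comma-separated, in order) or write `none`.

2

1 → no match
2 → match
3 → no match
4 → no match
5 → no match — must start with 'a'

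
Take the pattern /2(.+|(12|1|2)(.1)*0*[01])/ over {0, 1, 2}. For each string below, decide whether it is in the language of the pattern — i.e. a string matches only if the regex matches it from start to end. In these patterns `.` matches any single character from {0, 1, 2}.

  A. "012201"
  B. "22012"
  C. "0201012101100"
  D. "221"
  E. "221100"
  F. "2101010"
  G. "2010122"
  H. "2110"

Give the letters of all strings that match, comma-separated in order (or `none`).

B, D, E, F, G, H

A. "012201" → no match — must start with "2"
B. "22012" → match
C → no match — must start with "2"
D. "221" → match
E. "221100" → match
F. "2101010" → match
G. "2010122" → match
H. "2110" → match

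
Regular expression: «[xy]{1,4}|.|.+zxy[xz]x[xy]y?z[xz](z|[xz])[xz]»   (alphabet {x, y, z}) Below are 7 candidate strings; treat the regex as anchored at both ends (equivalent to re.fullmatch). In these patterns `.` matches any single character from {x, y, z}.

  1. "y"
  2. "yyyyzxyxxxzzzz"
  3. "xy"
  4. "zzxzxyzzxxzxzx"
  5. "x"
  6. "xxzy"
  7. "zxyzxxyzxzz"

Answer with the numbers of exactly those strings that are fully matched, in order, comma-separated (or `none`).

1, 2, 3, 5

1 → match
2 → match
3 → match
4 → no match
5 → match
6 → no match
7 → no match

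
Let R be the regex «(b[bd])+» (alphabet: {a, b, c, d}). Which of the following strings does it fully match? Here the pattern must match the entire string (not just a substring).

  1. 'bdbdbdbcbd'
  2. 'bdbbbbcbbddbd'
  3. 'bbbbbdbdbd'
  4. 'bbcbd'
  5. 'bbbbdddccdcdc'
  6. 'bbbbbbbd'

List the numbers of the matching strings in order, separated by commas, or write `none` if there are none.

3, 6

1 → no match
2 → no match
3 → match
4 → no match
5 → no match
6 → match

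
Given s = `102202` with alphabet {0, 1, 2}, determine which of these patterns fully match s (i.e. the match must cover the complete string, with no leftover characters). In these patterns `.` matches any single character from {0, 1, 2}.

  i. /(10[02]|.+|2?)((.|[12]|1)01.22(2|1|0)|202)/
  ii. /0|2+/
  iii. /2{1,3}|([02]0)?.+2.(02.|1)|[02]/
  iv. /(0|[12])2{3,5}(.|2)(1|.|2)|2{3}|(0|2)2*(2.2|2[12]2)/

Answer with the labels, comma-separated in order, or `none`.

i → match
ii → no match
iii → no match
iv → no match

i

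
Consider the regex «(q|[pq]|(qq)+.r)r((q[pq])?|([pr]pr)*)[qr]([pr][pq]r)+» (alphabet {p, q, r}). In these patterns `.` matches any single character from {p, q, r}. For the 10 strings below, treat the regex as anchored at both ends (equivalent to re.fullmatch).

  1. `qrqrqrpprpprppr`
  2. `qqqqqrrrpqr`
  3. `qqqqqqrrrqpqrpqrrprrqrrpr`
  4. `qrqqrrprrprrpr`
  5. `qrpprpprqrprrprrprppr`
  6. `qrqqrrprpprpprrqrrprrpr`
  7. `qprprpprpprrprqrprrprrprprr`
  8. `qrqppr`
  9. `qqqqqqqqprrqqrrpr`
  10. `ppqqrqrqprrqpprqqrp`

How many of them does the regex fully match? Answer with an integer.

1 → match
2 → match
3 → match
4 → match
5 → match
6 → match
7 → no match
8 → match
9 → match
10 → no match — must end with `r`
Total matched: 8

8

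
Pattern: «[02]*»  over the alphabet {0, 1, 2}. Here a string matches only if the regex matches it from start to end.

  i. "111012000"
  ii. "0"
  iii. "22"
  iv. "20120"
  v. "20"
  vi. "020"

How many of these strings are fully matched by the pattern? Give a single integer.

4

i → no match
ii → match
iii → match
iv → no match
v → match
vi → match
Total matched: 4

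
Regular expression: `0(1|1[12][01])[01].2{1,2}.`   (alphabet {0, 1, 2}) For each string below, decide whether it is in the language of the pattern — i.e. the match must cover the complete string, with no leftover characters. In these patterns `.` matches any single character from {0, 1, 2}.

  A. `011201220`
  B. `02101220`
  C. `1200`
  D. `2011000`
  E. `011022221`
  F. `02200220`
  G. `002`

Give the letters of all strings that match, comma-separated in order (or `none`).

A. `011201220` → no match
B. `02101220` → no match — must start with `01`
C. `1200` → no match — must start with `01`
D. `2011000` → no match — must start with `01`
E. `011022221` → no match
F. `02200220` → no match — must start with `01`
G. `002` → no match — must start with `01`

none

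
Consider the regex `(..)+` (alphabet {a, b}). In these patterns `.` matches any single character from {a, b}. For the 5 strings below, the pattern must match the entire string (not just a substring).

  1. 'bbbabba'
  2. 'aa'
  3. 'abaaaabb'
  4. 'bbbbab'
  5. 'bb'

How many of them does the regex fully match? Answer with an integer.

1. 'bbbabba' → no match
2. 'aa' → match
3. 'abaaaabb' → match
4. 'bbbbab' → match
5. 'bb' → match
Total matched: 4

4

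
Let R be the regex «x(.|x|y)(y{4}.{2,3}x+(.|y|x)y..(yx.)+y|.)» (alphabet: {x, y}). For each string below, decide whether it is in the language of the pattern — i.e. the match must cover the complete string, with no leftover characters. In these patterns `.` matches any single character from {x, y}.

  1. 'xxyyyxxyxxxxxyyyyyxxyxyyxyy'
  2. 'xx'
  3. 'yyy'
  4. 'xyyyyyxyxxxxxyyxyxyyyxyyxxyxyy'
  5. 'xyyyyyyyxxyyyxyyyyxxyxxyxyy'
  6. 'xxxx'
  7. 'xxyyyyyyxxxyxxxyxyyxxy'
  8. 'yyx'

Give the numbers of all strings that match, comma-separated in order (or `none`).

1 → no match
2 → no match
3 → no match — must start with 'x'
4 → no match
5 → no match
6 → no match
7 → no match
8 → no match — must start with 'x'

none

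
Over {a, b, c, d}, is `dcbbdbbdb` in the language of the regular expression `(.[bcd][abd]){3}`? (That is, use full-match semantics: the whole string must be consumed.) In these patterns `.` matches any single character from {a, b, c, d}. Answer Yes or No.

Yes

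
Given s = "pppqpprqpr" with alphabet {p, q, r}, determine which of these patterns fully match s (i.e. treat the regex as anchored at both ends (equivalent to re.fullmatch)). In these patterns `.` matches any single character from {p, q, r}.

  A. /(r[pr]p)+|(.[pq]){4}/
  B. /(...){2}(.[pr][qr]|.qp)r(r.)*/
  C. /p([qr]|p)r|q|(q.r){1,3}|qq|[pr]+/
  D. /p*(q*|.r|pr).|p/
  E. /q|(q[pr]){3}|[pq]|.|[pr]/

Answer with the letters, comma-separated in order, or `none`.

B

A → no match
B → match
C → no match
D → no match
E → no match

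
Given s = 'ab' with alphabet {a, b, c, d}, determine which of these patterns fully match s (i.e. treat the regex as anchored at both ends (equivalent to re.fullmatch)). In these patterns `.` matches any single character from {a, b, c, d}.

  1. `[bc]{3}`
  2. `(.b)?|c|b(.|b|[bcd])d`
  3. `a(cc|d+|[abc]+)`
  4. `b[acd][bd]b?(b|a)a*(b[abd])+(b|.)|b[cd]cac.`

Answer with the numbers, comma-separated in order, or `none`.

2, 3

1 → no match
2 → match
3 → match
4 → no match — must start with 'b'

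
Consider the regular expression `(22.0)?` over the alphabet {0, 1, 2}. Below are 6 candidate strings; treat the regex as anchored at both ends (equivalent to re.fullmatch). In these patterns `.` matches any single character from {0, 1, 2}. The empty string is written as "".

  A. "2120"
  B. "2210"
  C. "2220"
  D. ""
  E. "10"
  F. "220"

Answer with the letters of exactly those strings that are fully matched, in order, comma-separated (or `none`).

A → no match
B → match
C → match
D → match
E → no match
F → no match

B, C, D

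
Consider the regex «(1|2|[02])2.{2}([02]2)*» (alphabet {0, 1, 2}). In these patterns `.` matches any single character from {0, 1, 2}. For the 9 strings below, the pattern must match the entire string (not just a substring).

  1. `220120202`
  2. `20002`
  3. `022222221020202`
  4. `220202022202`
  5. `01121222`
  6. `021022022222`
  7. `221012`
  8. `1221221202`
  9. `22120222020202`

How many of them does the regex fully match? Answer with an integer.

3

1 → no match
2 → no match
3 → no match
4 → match
5 → no match
6 → match
7 → no match
8 → no match
9 → match
Total matched: 3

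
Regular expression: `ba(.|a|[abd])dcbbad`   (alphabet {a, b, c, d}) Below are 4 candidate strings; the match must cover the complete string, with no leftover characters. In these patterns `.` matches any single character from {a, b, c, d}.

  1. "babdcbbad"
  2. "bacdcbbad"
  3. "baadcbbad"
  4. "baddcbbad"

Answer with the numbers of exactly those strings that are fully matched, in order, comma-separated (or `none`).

1. "babdcbbad" → match
2. "bacdcbbad" → match
3. "baadcbbad" → match
4. "baddcbbad" → match

1, 2, 3, 4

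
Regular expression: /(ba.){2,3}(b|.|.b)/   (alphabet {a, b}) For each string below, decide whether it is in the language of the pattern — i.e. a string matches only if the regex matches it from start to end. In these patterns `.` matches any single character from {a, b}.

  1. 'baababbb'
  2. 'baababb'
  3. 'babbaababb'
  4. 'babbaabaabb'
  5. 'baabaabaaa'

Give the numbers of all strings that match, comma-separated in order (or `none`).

1, 2, 3, 4, 5

1 → match
2 → match
3 → match
4 → match
5 → match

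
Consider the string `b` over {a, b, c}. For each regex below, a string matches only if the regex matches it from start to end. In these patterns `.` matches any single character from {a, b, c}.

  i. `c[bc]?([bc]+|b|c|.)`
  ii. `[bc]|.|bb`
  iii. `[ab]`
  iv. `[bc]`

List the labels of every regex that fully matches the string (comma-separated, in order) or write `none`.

ii, iii, iv

i → no match — must start with `c`
ii → match
iii → match
iv → match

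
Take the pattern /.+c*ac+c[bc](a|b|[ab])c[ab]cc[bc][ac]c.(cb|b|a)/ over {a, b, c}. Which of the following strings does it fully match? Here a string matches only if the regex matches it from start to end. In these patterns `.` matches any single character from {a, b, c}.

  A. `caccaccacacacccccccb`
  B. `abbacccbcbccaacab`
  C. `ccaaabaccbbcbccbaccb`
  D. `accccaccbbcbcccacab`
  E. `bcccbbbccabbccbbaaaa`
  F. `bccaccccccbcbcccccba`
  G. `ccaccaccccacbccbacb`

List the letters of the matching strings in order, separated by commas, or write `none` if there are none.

A → no match
B → no match
C → match
D → match
E → no match
F → match
G → no match

C, D, F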